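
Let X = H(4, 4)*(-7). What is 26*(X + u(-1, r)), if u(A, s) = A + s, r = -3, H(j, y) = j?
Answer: -832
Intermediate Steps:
X = -28 (X = 4*(-7) = -28)
26*(X + u(-1, r)) = 26*(-28 + (-1 - 3)) = 26*(-28 - 4) = 26*(-32) = -832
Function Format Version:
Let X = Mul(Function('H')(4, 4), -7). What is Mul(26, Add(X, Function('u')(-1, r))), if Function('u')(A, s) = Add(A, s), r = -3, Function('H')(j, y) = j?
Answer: -832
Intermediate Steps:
X = -28 (X = Mul(4, -7) = -28)
Mul(26, Add(X, Function('u')(-1, r))) = Mul(26, Add(-28, Add(-1, -3))) = Mul(26, Add(-28, -4)) = Mul(26, -32) = -832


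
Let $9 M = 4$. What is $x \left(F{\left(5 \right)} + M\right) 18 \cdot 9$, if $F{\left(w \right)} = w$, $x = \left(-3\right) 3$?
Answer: $-7938$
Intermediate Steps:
$x = -9$
$M = \frac{4}{9}$ ($M = \frac{1}{9} \cdot 4 = \frac{4}{9} \approx 0.44444$)
$x \left(F{\left(5 \right)} + M\right) 18 \cdot 9 = - 9 \left(5 + \frac{4}{9}\right) 18 \cdot 9 = \left(-9\right) \frac{49}{9} \cdot 18 \cdot 9 = \left(-49\right) 18 \cdot 9 = \left(-882\right) 9 = -7938$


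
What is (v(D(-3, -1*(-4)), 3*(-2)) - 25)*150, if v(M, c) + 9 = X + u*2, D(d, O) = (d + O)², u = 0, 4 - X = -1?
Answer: -4350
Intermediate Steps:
X = 5 (X = 4 - 1*(-1) = 4 + 1 = 5)
D(d, O) = (O + d)²
v(M, c) = -4 (v(M, c) = -9 + (5 + 0*2) = -9 + (5 + 0) = -9 + 5 = -4)
(v(D(-3, -1*(-4)), 3*(-2)) - 25)*150 = (-4 - 25)*150 = -29*150 = -4350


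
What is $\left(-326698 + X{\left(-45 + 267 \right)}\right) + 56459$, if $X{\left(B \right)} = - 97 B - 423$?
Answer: $-292196$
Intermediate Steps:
$X{\left(B \right)} = -423 - 97 B$
$\left(-326698 + X{\left(-45 + 267 \right)}\right) + 56459 = \left(-326698 - \left(423 + 97 \left(-45 + 267\right)\right)\right) + 56459 = \left(-326698 - 21957\right) + 56459 = -348655 + 56459 = -292196$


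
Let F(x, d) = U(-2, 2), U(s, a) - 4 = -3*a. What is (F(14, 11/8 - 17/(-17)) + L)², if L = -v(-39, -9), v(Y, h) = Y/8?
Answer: 529/64 ≈ 8.2656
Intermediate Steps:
v(Y, h) = Y/8 (v(Y, h) = Y*(⅛) = Y/8)
U(s, a) = 4 - 3*a
F(x, d) = -2 (F(x, d) = 4 - 3*2 = 4 - 6 = -2)
L = 39/8 (L = -(-39)/8 = -1*(-39/8) = 39/8 ≈ 4.8750)
(F(14, 11/8 - 17/(-17)) + L)² = (-2 + 39/8)² = (23/8)² = 529/64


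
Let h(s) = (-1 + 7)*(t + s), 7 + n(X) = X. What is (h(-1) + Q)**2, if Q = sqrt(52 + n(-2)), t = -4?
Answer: (30 - sqrt(43))**2 ≈ 549.55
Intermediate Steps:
n(X) = -7 + X
h(s) = -24 + 6*s (h(s) = (-1 + 7)*(-4 + s) = 6*(-4 + s) = -24 + 6*s)
Q = sqrt(43) (Q = sqrt(52 + (-7 - 2)) = sqrt(52 - 9) = sqrt(43) ≈ 6.5574)
(h(-1) + Q)**2 = ((-24 + 6*(-1)) + sqrt(43))**2 = ((-24 - 6) + sqrt(43))**2 = (-30 + sqrt(43))**2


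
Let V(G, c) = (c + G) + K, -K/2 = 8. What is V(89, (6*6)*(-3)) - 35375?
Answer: -35410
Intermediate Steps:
K = -16 (K = -2*8 = -16)
V(G, c) = -16 + G + c (V(G, c) = (c + G) - 16 = (G + c) - 16 = -16 + G + c)
V(89, (6*6)*(-3)) - 35375 = (-16 + 89 + (6*6)*(-3)) - 35375 = (-16 + 89 + 36*(-3)) - 35375 = (-16 + 89 - 108) - 35375 = -35 - 35375 = -35410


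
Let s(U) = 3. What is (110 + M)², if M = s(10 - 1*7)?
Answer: 12769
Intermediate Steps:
M = 3
(110 + M)² = (110 + 3)² = 113² = 12769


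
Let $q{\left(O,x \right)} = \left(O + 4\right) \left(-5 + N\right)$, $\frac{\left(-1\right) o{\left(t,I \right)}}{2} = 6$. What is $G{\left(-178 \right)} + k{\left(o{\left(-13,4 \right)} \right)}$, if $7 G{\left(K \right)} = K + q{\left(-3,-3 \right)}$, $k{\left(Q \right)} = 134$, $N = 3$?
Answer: $\frac{758}{7} \approx 108.29$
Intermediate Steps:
$o{\left(t,I \right)} = -12$ ($o{\left(t,I \right)} = \left(-2\right) 6 = -12$)
$q{\left(O,x \right)} = -8 - 2 O$ ($q{\left(O,x \right)} = \left(O + 4\right) \left(-5 + 3\right) = \left(4 + O\right) \left(-2\right) = -8 - 2 O$)
$G{\left(K \right)} = - \frac{2}{7} + \frac{K}{7}$ ($G{\left(K \right)} = \frac{K - 2}{7} = \frac{-2 + K}{7} = - \frac{2}{7} + \frac{K}{7}$)
$G{\left(-178 \right)} + k{\left(o{\left(-13,4 \right)} \right)} = \left(- \frac{2}{7} + \frac{1}{7} \left(-178\right)\right) + 134 = \left(- \frac{2}{7} - \frac{178}{7}\right) + 134 = - \frac{180}{7} + 134 = \frac{758}{7}$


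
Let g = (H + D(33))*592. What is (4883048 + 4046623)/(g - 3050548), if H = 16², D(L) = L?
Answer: -2976557/959820 ≈ -3.1012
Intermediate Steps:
H = 256
g = 171088 (g = (256 + 33)*592 = 289*592 = 171088)
(4883048 + 4046623)/(g - 3050548) = (4883048 + 4046623)/(171088 - 3050548) = 8929671/(-2879460) = 8929671*(-1/2879460) = -2976557/959820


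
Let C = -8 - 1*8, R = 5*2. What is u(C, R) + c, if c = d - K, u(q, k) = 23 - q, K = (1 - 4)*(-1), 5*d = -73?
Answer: 107/5 ≈ 21.400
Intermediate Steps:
d = -73/5 (d = (⅕)*(-73) = -73/5 ≈ -14.600)
K = 3 (K = -3*(-1) = 3)
R = 10
C = -16 (C = -8 - 8 = -16)
c = -88/5 (c = -73/5 - 1*3 = -73/5 - 3 = -88/5 ≈ -17.600)
u(C, R) + c = (23 - 1*(-16)) - 88/5 = (23 + 16) - 88/5 = 39 - 88/5 = 107/5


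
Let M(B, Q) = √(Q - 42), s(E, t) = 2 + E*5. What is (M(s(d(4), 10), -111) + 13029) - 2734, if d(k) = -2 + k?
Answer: 10295 + 3*I*√17 ≈ 10295.0 + 12.369*I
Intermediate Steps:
s(E, t) = 2 + 5*E
M(B, Q) = √(-42 + Q)
(M(s(d(4), 10), -111) + 13029) - 2734 = (√(-42 - 111) + 13029) - 2734 = (√(-153) + 13029) - 2734 = (3*I*√17 + 13029) - 2734 = (13029 + 3*I*√17) - 2734 = 10295 + 3*I*√17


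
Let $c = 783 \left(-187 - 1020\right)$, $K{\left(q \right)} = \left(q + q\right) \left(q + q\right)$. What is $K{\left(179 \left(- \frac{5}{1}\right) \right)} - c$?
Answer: $4149181$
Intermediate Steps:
$K{\left(q \right)} = 4 q^{2}$ ($K{\left(q \right)} = 2 q 2 q = 4 q^{2}$)
$c = -945081$ ($c = 783 \left(-1207\right) = -945081$)
$K{\left(179 \left(- \frac{5}{1}\right) \right)} - c = 4 \left(179 \left(- \frac{5}{1}\right)\right)^{2} - -945081 = 4 \left(179 \left(- 5 \cdot 1\right)\right)^{2} + 945081 = 4 \left(179 \left(\left(-1\right) 5\right)\right)^{2} + 945081 = 4 \left(179 \left(-5\right)\right)^{2} + 945081 = 4 \left(-895\right)^{2} + 945081 = 4 \cdot 801025 + 945081 = 3204100 + 945081 = 4149181$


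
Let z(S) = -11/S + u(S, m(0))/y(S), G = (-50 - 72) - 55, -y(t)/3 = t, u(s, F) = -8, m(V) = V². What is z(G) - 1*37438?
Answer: -19879553/531 ≈ -37438.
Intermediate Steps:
y(t) = -3*t
G = -177 (G = -122 - 55 = -177)
z(S) = -25/(3*S) (z(S) = -11/S - 8*(-1/(3*S)) = -11/S - (-8)/(3*S) = -11/S + 8/(3*S) = -25/(3*S))
z(G) - 1*37438 = -25/3/(-177) - 1*37438 = -25/3*(-1/177) - 37438 = 25/531 - 37438 = -19879553/531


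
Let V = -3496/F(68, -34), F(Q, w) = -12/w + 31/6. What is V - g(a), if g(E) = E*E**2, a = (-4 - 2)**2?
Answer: -26623920/563 ≈ -47289.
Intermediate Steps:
a = 36 (a = (-6)**2 = 36)
F(Q, w) = 31/6 - 12/w (F(Q, w) = -12/w + 31*(1/6) = -12/w + 31/6 = 31/6 - 12/w)
g(E) = E**3
V = -356592/563 (V = -3496/(31/6 - 12/(-34)) = -3496/(31/6 - 12*(-1/34)) = -3496/(31/6 + 6/17) = -3496/563/102 = -3496*102/563 = -356592/563 ≈ -633.38)
V - g(a) = -356592/563 - 1*36**3 = -356592/563 - 1*46656 = -356592/563 - 46656 = -26623920/563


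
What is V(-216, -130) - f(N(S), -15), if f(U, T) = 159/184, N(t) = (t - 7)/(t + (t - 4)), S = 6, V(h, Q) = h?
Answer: -39903/184 ≈ -216.86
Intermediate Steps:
N(t) = (-7 + t)/(-4 + 2*t) (N(t) = (-7 + t)/(t + (-4 + t)) = (-7 + t)/(-4 + 2*t))
f(U, T) = 159/184 (f(U, T) = 159*(1/184) = 159/184)
V(-216, -130) - f(N(S), -15) = -216 - 1*159/184 = -216 - 159/184 = -39903/184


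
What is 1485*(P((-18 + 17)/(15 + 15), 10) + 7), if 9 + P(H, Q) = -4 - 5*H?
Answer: -17325/2 ≈ -8662.5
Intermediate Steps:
P(H, Q) = -13 - 5*H (P(H, Q) = -9 + (-4 - 5*H) = -13 - 5*H)
1485*(P((-18 + 17)/(15 + 15), 10) + 7) = 1485*((-13 - 5*(-18 + 17)/(15 + 15)) + 7) = 1485*((-13 - (-5)/30) + 7) = 1485*((-13 - 5*(-1/30)) + 7) = 1485*((-13 + ⅙) + 7) = 1485*(-77/6 + 7) = 1485*(-35/6) = -17325/2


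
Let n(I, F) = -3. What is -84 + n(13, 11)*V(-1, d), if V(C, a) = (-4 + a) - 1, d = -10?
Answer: -39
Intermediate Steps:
V(C, a) = -5 + a
-84 + n(13, 11)*V(-1, d) = -84 - 3*(-5 - 10) = -84 - 3*(-15) = -84 + 45 = -39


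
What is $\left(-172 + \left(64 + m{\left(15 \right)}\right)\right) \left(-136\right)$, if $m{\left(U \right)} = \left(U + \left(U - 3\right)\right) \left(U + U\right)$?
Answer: $-95472$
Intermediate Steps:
$m{\left(U \right)} = 2 U \left(-3 + 2 U\right)$ ($m{\left(U \right)} = \left(U + \left(-3 + U\right)\right) 2 U = \left(-3 + 2 U\right) 2 U = 2 U \left(-3 + 2 U\right)$)
$\left(-172 + \left(64 + m{\left(15 \right)}\right)\right) \left(-136\right) = \left(-172 + \left(64 + 2 \cdot 15 \left(-3 + 2 \cdot 15\right)\right)\right) \left(-136\right) = \left(-172 + \left(64 + 2 \cdot 15 \left(-3 + 30\right)\right)\right) \left(-136\right) = \left(-172 + \left(64 + 2 \cdot 15 \cdot 27\right)\right) \left(-136\right) = \left(-172 + \left(64 + 810\right)\right) \left(-136\right) = \left(-172 + 874\right) \left(-136\right) = 702 \left(-136\right) = -95472$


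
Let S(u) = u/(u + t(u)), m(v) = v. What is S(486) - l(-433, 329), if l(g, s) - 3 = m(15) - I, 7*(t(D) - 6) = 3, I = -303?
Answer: -122565/383 ≈ -320.01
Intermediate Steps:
t(D) = 45/7 (t(D) = 6 + (⅐)*3 = 6 + 3/7 = 45/7)
l(g, s) = 321 (l(g, s) = 3 + (15 - 1*(-303)) = 3 + (15 + 303) = 3 + 318 = 321)
S(u) = u/(45/7 + u) (S(u) = u/(u + 45/7) = u/(45/7 + u))
S(486) - l(-433, 329) = 7*486/(45 + 7*486) - 1*321 = 7*486/(45 + 3402) - 321 = 7*486/3447 - 321 = 7*486*(1/3447) - 321 = 378/383 - 321 = -122565/383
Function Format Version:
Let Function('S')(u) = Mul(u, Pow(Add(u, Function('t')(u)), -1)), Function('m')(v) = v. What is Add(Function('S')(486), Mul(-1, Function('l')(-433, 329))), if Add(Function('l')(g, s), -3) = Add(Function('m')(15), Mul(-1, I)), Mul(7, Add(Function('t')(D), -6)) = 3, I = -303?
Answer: Rational(-122565, 383) ≈ -320.01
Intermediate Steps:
Function('t')(D) = Rational(45, 7) (Function('t')(D) = Add(6, Mul(Rational(1, 7), 3)) = Add(6, Rational(3, 7)) = Rational(45, 7))
Function('l')(g, s) = 321 (Function('l')(g, s) = Add(3, Add(15, Mul(-1, -303))) = Add(3, Add(15, 303)) = Add(3, 318) = 321)
Function('S')(u) = Mul(u, Pow(Add(Rational(45, 7), u), -1)) (Function('S')(u) = Mul(u, Pow(Add(u, Rational(45, 7)), -1)) = Mul(u, Pow(Add(Rational(45, 7), u), -1)))
Add(Function('S')(486), Mul(-1, Function('l')(-433, 329))) = Add(Mul(7, 486, Pow(Add(45, Mul(7, 486)), -1)), Mul(-1, 321)) = Add(Mul(7, 486, Pow(Add(45, 3402), -1)), -321) = Add(Mul(7, 486, Pow(3447, -1)), -321) = Add(Mul(7, 486, Rational(1, 3447)), -321) = Add(Rational(378, 383), -321) = Rational(-122565, 383)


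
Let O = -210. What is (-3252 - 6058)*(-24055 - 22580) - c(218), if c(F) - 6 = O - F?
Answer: 434172272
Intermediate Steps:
c(F) = -204 - F (c(F) = 6 + (-210 - F) = -204 - F)
(-3252 - 6058)*(-24055 - 22580) - c(218) = (-3252 - 6058)*(-24055 - 22580) - (-204 - 1*218) = -9310*(-46635) - (-204 - 218) = 434171850 - 1*(-422) = 434171850 + 422 = 434172272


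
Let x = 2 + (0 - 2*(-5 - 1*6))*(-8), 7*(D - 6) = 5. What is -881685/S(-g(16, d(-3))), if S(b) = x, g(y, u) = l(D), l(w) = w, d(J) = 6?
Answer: 293895/58 ≈ 5067.2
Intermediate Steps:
D = 47/7 (D = 6 + (⅐)*5 = 6 + 5/7 = 47/7 ≈ 6.7143)
g(y, u) = 47/7
x = -174 (x = 2 + (0 - 2*(-5 - 6))*(-8) = 2 + (0 - 2*(-11))*(-8) = 2 + (0 + 22)*(-8) = 2 + 22*(-8) = 2 - 176 = -174)
S(b) = -174
-881685/S(-g(16, d(-3))) = -881685/(-174) = -881685*(-1/174) = 293895/58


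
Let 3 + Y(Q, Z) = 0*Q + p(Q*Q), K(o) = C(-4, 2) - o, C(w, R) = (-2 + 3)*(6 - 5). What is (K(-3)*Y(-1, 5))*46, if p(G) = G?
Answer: -368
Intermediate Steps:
C(w, R) = 1 (C(w, R) = 1*1 = 1)
K(o) = 1 - o
Y(Q, Z) = -3 + Q**2 (Y(Q, Z) = -3 + (0*Q + Q*Q) = -3 + (0 + Q**2) = -3 + Q**2)
(K(-3)*Y(-1, 5))*46 = ((1 - 1*(-3))*(-3 + (-1)**2))*46 = ((1 + 3)*(-3 + 1))*46 = (4*(-2))*46 = -8*46 = -368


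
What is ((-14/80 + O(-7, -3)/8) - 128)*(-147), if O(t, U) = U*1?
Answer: 377937/20 ≈ 18897.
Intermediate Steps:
O(t, U) = U
((-14/80 + O(-7, -3)/8) - 128)*(-147) = ((-14/80 - 3/8) - 128)*(-147) = ((-14*1/80 - 3*1/8) - 128)*(-147) = ((-7/40 - 3/8) - 128)*(-147) = (-11/20 - 128)*(-147) = -2571/20*(-147) = 377937/20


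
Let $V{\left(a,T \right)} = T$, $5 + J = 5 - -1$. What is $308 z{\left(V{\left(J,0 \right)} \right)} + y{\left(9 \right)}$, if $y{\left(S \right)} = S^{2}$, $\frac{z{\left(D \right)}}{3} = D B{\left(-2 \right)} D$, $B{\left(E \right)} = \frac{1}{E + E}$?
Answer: $81$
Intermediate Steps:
$J = 1$ ($J = -5 + \left(5 - -1\right) = -5 + \left(5 + 1\right) = -5 + 6 = 1$)
$B{\left(E \right)} = \frac{1}{2 E}$
$z{\left(D \right)} = - \frac{3 D^{2}}{4}$ ($z{\left(D \right)} = 3 D \frac{1}{2 \left(-2\right)} D = 3 D \frac{1}{2} \left(- \frac{1}{2}\right) D = 3 D \left(- \frac{1}{4}\right) D = 3 - \frac{D}{4} D = 3 \left(- \frac{D^{2}}{4}\right) = - \frac{3 D^{2}}{4}$)
$308 z{\left(V{\left(J,0 \right)} \right)} + y{\left(9 \right)} = 308 \left(- \frac{3 \cdot 0^{2}}{4}\right) + 9^{2} = 308 \left(\left(- \frac{3}{4}\right) 0\right) + 81 = 308 \cdot 0 + 81 = 0 + 81 = 81$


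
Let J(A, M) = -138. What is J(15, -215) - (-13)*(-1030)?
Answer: -13528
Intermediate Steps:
J(15, -215) - (-13)*(-1030) = -138 - (-13)*(-1030) = -138 - 1*13390 = -138 - 13390 = -13528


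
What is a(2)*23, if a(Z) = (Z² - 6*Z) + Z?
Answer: -138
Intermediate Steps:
a(Z) = Z² - 5*Z
a(2)*23 = (2*(-5 + 2))*23 = (2*(-3))*23 = -6*23 = -138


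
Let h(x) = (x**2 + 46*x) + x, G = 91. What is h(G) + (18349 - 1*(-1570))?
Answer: 32477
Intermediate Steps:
h(x) = x**2 + 47*x
h(G) + (18349 - 1*(-1570)) = 91*(47 + 91) + (18349 - 1*(-1570)) = 91*138 + (18349 + 1570) = 12558 + 19919 = 32477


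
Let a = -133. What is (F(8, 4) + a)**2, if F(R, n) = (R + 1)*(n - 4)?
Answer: 17689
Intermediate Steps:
F(R, n) = (1 + R)*(-4 + n)
(F(8, 4) + a)**2 = ((-4 + 4 - 4*8 + 8*4) - 133)**2 = ((-4 + 4 - 32 + 32) - 133)**2 = (0 - 133)**2 = (-133)**2 = 17689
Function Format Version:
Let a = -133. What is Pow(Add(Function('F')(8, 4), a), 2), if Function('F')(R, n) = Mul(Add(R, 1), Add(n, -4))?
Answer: 17689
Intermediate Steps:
Function('F')(R, n) = Mul(Add(1, R), Add(-4, n))
Pow(Add(Function('F')(8, 4), a), 2) = Pow(Add(Add(-4, 4, Mul(-4, 8), Mul(8, 4)), -133), 2) = Pow(Add(Add(-4, 4, -32, 32), -133), 2) = Pow(Add(0, -133), 2) = Pow(-133, 2) = 17689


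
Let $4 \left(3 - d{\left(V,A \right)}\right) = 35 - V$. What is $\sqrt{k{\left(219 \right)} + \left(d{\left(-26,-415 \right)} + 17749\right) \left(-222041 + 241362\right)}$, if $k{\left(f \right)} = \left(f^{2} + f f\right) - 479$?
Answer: $\frac{\sqrt{1371148759}}{2} \approx 18515.0$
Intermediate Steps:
$d{\left(V,A \right)} = - \frac{23}{4} + \frac{V}{4}$ ($d{\left(V,A \right)} = 3 - \frac{35 - V}{4} = 3 + \left(- \frac{35}{4} + \frac{V}{4}\right) = - \frac{23}{4} + \frac{V}{4}$)
$k{\left(f \right)} = -479 + 2 f^{2}$ ($k{\left(f \right)} = \left(f^{2} + f^{2}\right) - 479 = 2 f^{2} - 479 = -479 + 2 f^{2}$)
$\sqrt{k{\left(219 \right)} + \left(d{\left(-26,-415 \right)} + 17749\right) \left(-222041 + 241362\right)} = \sqrt{\left(-479 + 2 \cdot 219^{2}\right) + \left(\left(- \frac{23}{4} + \frac{1}{4} \left(-26\right)\right) + 17749\right) \left(-222041 + 241362\right)} = \sqrt{\left(-479 + 2 \cdot 47961\right) + \left(\left(- \frac{23}{4} - \frac{13}{2}\right) + 17749\right) 19321} = \sqrt{\left(-479 + 95922\right) + \left(- \frac{49}{4} + 17749\right) 19321} = \sqrt{95443 + \frac{70947}{4} \cdot 19321} = \sqrt{95443 + \frac{1370766987}{4}} = \sqrt{\frac{1371148759}{4}} = \frac{\sqrt{1371148759}}{2}$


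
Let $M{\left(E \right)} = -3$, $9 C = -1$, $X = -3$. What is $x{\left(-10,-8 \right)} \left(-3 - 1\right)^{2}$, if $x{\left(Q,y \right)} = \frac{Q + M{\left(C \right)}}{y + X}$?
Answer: $\frac{208}{11} \approx 18.909$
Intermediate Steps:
$C = - \frac{1}{9}$ ($C = \frac{1}{9} \left(-1\right) = - \frac{1}{9} \approx -0.11111$)
$x{\left(Q,y \right)} = \frac{-3 + Q}{-3 + y}$ ($x{\left(Q,y \right)} = \frac{Q - 3}{y - 3} = \frac{-3 + Q}{-3 + y}$)
$x{\left(-10,-8 \right)} \left(-3 - 1\right)^{2} = \frac{-3 - 10}{-3 - 8} \left(-3 - 1\right)^{2} = \frac{1}{-11} \left(-13\right) \left(-4\right)^{2} = \left(- \frac{1}{11}\right) \left(-13\right) 16 = \frac{13}{11} \cdot 16 = \frac{208}{11}$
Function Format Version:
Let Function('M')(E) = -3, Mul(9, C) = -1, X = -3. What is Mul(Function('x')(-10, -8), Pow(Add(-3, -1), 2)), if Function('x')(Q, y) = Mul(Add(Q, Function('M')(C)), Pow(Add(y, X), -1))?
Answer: Rational(208, 11) ≈ 18.909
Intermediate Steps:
C = Rational(-1, 9) (C = Mul(Rational(1, 9), -1) = Rational(-1, 9) ≈ -0.11111)
Function('x')(Q, y) = Mul(Pow(Add(-3, y), -1), Add(-3, Q)) (Function('x')(Q, y) = Mul(Add(Q, -3), Pow(Add(y, -3), -1)) = Mul(Add(-3, Q), Pow(Add(-3, y), -1)) = Mul(Pow(Add(-3, y), -1), Add(-3, Q)))
Mul(Function('x')(-10, -8), Pow(Add(-3, -1), 2)) = Mul(Mul(Pow(Add(-3, -8), -1), Add(-3, -10)), Pow(Add(-3, -1), 2)) = Mul(Mul(Pow(-11, -1), -13), Pow(-4, 2)) = Mul(Mul(Rational(-1, 11), -13), 16) = Mul(Rational(13, 11), 16) = Rational(208, 11)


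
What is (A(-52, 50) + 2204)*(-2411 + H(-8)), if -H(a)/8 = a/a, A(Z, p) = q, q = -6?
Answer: -5316962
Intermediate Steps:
A(Z, p) = -6
H(a) = -8 (H(a) = -8*a/a = -8*1 = -8)
(A(-52, 50) + 2204)*(-2411 + H(-8)) = (-6 + 2204)*(-2411 - 8) = 2198*(-2419) = -5316962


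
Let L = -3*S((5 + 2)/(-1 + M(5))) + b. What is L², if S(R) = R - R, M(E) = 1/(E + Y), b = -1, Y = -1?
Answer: 1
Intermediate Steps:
M(E) = 1/(-1 + E) (M(E) = 1/(E - 1) = 1/(-1 + E))
S(R) = 0
L = -1 (L = -3*0 - 1 = 0 - 1 = -1)
L² = (-1)² = 1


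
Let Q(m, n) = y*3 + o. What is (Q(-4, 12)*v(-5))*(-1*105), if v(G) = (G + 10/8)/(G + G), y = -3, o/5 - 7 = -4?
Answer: -945/4 ≈ -236.25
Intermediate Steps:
o = 15 (o = 35 + 5*(-4) = 35 - 20 = 15)
v(G) = (5/4 + G)/(2*G) (v(G) = (G + 10*(⅛))/((2*G)) = (G + 5/4)*(1/(2*G)) = (5/4 + G)*(1/(2*G)) = (5/4 + G)/(2*G))
Q(m, n) = 6 (Q(m, n) = -3*3 + 15 = -9 + 15 = 6)
(Q(-4, 12)*v(-5))*(-1*105) = (6*((⅛)*(5 + 4*(-5))/(-5)))*(-1*105) = (6*((⅛)*(-⅕)*(5 - 20)))*(-105) = (6*((⅛)*(-⅕)*(-15)))*(-105) = (6*(3/8))*(-105) = (9/4)*(-105) = -945/4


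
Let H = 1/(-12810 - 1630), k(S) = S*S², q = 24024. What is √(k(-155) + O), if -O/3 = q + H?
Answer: I*√548134746770/380 ≈ 1948.3*I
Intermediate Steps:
k(S) = S³
H = -1/14440 (H = 1/(-14440) = -1/14440 ≈ -6.9252e-5)
O = -1040719677/14440 (O = -3*(24024 - 1/14440) = -3*346906559/14440 = -1040719677/14440 ≈ -72072.)
√(k(-155) + O) = √((-155)³ - 1040719677/14440) = √(-3723875 - 1040719677/14440) = √(-54813474677/14440) = I*√548134746770/380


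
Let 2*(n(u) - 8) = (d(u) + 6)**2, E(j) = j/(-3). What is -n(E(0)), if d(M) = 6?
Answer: -80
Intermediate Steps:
E(j) = -j/3 (E(j) = j*(-1/3) = -j/3)
n(u) = 80 (n(u) = 8 + (6 + 6)**2/2 = 8 + (1/2)*12**2 = 8 + (1/2)*144 = 8 + 72 = 80)
-n(E(0)) = -1*80 = -80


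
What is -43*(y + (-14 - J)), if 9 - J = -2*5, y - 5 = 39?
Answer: -473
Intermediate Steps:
y = 44 (y = 5 + 39 = 44)
J = 19 (J = 9 - (-2)*5 = 9 - 1*(-10) = 9 + 10 = 19)
-43*(y + (-14 - J)) = -43*(44 + (-14 - 1*19)) = -43*(44 + (-14 - 19)) = -43*(44 - 33) = -43*11 = -473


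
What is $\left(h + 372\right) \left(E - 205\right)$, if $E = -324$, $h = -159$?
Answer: $-112677$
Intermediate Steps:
$\left(h + 372\right) \left(E - 205\right) = \left(-159 + 372\right) \left(-324 - 205\right) = 213 \left(-529\right) = -112677$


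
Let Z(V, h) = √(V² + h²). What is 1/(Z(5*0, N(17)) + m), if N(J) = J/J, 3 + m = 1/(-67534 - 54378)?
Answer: -121912/243825 ≈ -0.50000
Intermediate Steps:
m = -365737/121912 (m = -3 + 1/(-67534 - 54378) = -3 + 1/(-121912) = -3 - 1/121912 = -365737/121912 ≈ -3.0000)
N(J) = 1
1/(Z(5*0, N(17)) + m) = 1/(√((5*0)² + 1²) - 365737/121912) = 1/(√(0² + 1) - 365737/121912) = 1/(√(0 + 1) - 365737/121912) = 1/(√1 - 365737/121912) = 1/(1 - 365737/121912) = 1/(-243825/121912) = -121912/243825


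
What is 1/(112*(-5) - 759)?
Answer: -1/1319 ≈ -0.00075815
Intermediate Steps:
1/(112*(-5) - 759) = 1/(-560 - 759) = 1/(-1319) = -1/1319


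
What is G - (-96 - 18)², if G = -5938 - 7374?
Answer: -26308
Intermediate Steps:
G = -13312
G - (-96 - 18)² = -13312 - (-96 - 18)² = -13312 - 1*(-114)² = -13312 - 1*12996 = -13312 - 12996 = -26308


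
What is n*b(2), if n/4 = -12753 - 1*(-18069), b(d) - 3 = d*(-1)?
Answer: 21264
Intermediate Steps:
b(d) = 3 - d (b(d) = 3 + d*(-1) = 3 - d)
n = 21264 (n = 4*(-12753 - 1*(-18069)) = 4*(-12753 + 18069) = 4*5316 = 21264)
n*b(2) = 21264*(3 - 1*2) = 21264*(3 - 2) = 21264*1 = 21264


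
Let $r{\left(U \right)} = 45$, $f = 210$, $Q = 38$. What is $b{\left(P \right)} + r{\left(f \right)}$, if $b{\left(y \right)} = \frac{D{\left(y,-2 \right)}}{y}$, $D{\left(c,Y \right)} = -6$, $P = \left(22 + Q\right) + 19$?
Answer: $\frac{3549}{79} \approx 44.924$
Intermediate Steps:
$P = 79$ ($P = \left(22 + 38\right) + 19 = 60 + 19 = 79$)
$b{\left(y \right)} = - \frac{6}{y}$
$b{\left(P \right)} + r{\left(f \right)} = - \frac{6}{79} + 45 = \frac{3549}{79}$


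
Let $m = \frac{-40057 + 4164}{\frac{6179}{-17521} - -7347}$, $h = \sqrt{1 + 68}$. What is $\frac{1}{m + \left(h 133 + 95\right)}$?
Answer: $- \frac{1493104540523556256}{20088587458257468067175} + \frac{2203676324877325312 \sqrt{69}}{20088587458257468067175} \approx 0.00083689$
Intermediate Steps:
$h = \sqrt{69} \approx 8.3066$
$m = - \frac{628881253}{128720608}$ ($m = - \frac{35893}{6179 \left(- \frac{1}{17521}\right) + 7347} = - \frac{35893}{- \frac{6179}{17521} + 7347} = - \frac{35893}{\frac{128720608}{17521}} = \left(-35893\right) \frac{17521}{128720608} = - \frac{628881253}{128720608} \approx -4.8856$)
$\frac{1}{m + \left(h 133 + 95\right)} = \frac{1}{- \frac{628881253}{128720608} + \left(\sqrt{69} \cdot 133 + 95\right)} = \frac{1}{- \frac{628881253}{128720608} + \left(133 \sqrt{69} + 95\right)} = \frac{1}{- \frac{628881253}{128720608} + \left(95 + 133 \sqrt{69}\right)} = \frac{1}{\frac{11599576507}{128720608} + 133 \sqrt{69}}$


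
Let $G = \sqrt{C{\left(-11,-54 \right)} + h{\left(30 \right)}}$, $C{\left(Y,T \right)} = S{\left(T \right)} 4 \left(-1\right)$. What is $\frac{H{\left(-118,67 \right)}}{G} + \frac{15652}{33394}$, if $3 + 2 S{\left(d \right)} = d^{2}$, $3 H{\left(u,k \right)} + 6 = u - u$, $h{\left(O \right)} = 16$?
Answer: $\frac{7826}{16697} + \frac{i \sqrt{5810}}{2905} \approx 0.46871 + 0.026239 i$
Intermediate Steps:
$H{\left(u,k \right)} = -2$ ($H{\left(u,k \right)} = -2 + \frac{u - u}{3} = -2 + \frac{1}{3} \cdot 0 = -2 + 0 = -2$)
$S{\left(d \right)} = - \frac{3}{2} + \frac{d^{2}}{2}$
$C{\left(Y,T \right)} = 6 - 2 T^{2}$ ($C{\left(Y,T \right)} = \left(- \frac{3}{2} + \frac{T^{2}}{2}\right) 4 \left(-1\right) = \left(-6 + 2 T^{2}\right) \left(-1\right) = 6 - 2 T^{2}$)
$G = i \sqrt{5810}$ ($G = \sqrt{\left(6 - 2 \left(-54\right)^{2}\right) + 16} = \sqrt{\left(6 - 5832\right) + 16} = \sqrt{-5826 + 16} = \sqrt{-5810} = i \sqrt{5810} \approx 76.223 i$)
$\frac{H{\left(-118,67 \right)}}{G} + \frac{15652}{33394} = - \frac{2}{i \sqrt{5810}} + \frac{15652}{33394} = - 2 \left(- \frac{i \sqrt{5810}}{5810}\right) + 15652 \cdot \frac{1}{33394} = \frac{i \sqrt{5810}}{2905} + \frac{7826}{16697} = \frac{7826}{16697} + \frac{i \sqrt{5810}}{2905}$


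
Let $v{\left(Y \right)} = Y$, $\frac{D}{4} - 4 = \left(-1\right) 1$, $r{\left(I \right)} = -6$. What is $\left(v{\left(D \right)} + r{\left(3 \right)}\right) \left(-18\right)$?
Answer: $-108$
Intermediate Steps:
$D = 12$ ($D = 16 + 4 \left(\left(-1\right) 1\right) = 16 + 4 \left(-1\right) = 16 - 4 = 12$)
$\left(v{\left(D \right)} + r{\left(3 \right)}\right) \left(-18\right) = \left(12 - 6\right) \left(-18\right) = 6 \left(-18\right) = -108$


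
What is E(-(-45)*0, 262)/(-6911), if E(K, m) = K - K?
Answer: 0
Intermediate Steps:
E(K, m) = 0
E(-(-45)*0, 262)/(-6911) = 0/(-6911) = 0*(-1/6911) = 0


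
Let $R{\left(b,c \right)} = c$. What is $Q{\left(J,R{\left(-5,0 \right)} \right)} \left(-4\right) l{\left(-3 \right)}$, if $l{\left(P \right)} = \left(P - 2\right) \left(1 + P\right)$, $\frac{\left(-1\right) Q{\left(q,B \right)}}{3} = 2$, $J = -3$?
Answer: $240$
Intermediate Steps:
$Q{\left(q,B \right)} = -6$ ($Q{\left(q,B \right)} = \left(-3\right) 2 = -6$)
$l{\left(P \right)} = \left(1 + P\right) \left(-2 + P\right)$ ($l{\left(P \right)} = \left(-2 + P\right) \left(1 + P\right) = \left(1 + P\right) \left(-2 + P\right)$)
$Q{\left(J,R{\left(-5,0 \right)} \right)} \left(-4\right) l{\left(-3 \right)} = \left(-6\right) \left(-4\right) \left(-2 + \left(-3\right)^{2} - -3\right) = 24 \left(-2 + 9 + 3\right) = 24 \cdot 10 = 240$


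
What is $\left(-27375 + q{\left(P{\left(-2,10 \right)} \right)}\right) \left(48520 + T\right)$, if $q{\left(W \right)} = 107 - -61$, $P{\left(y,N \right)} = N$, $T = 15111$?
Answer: $-1731208617$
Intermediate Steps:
$q{\left(W \right)} = 168$ ($q{\left(W \right)} = 107 + 61 = 168$)
$\left(-27375 + q{\left(P{\left(-2,10 \right)} \right)}\right) \left(48520 + T\right) = \left(-27375 + 168\right) \left(48520 + 15111\right) = \left(-27207\right) 63631 = -1731208617$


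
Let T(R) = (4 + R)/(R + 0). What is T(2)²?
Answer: 9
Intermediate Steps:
T(R) = (4 + R)/R
T(2)² = ((4 + 2)/2)² = ((½)*6)² = 3² = 9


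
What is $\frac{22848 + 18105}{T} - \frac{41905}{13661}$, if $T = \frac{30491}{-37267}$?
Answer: $- \frac{20850633781466}{416537551} \approx -50057.0$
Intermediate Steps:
$T = - \frac{30491}{37267}$ ($T = 30491 \left(- \frac{1}{37267}\right) = - \frac{30491}{37267} \approx -0.81818$)
$\frac{22848 + 18105}{T} - \frac{41905}{13661} = \frac{22848 + 18105}{- \frac{30491}{37267}} - \frac{41905}{13661} = 40953 \left(- \frac{37267}{30491}\right) - \frac{41905}{13661} = - \frac{1526195451}{30491} - \frac{41905}{13661} = - \frac{20850633781466}{416537551}$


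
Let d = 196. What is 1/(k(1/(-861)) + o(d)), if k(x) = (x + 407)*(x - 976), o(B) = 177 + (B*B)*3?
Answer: -741321/208908957137 ≈ -3.5485e-6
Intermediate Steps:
o(B) = 177 + 3*B**2 (o(B) = 177 + B**2*3 = 177 + 3*B**2)
k(x) = (-976 + x)*(407 + x) (k(x) = (407 + x)*(-976 + x) = (-976 + x)*(407 + x))
1/(k(1/(-861)) + o(d)) = 1/((-397232 + (1/(-861))**2 - 569/(-861)) + (177 + 3*196**2)) = 1/((-397232 + (-1/861)**2 - 569*(-1/861)) + (177 + 3*38416)) = 1/((-397232 + 1/741321 + 569/861) + (177 + 115248)) = 1/(-294475933562/741321 + 115425) = 1/(-208908957137/741321) = -741321/208908957137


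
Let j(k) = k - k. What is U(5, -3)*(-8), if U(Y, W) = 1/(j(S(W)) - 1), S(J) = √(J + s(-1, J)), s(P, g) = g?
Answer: 8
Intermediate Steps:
S(J) = √2*√J (S(J) = √(J + J) = √(2*J) = √2*√J)
j(k) = 0
U(Y, W) = -1 (U(Y, W) = 1/(0 - 1) = 1/(-1) = -1)
U(5, -3)*(-8) = -1*(-8) = 8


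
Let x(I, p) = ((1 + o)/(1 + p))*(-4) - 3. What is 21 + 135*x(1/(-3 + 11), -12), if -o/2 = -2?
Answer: -1524/11 ≈ -138.55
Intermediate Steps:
o = 4 (o = -2*(-2) = 4)
x(I, p) = -3 - 20/(1 + p) (x(I, p) = ((1 + 4)/(1 + p))*(-4) - 3 = (5/(1 + p))*(-4) - 3 = -20/(1 + p) - 3 = -3 - 20/(1 + p))
21 + 135*x(1/(-3 + 11), -12) = 21 + 135*((-23 - 3*(-12))/(1 - 12)) = 21 + 135*((-23 + 36)/(-11)) = 21 + 135*(-1/11*13) = 21 + 135*(-13/11) = 21 - 1755/11 = -1524/11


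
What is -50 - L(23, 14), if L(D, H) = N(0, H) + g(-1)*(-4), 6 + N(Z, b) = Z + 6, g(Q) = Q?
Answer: -54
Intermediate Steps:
N(Z, b) = Z (N(Z, b) = -6 + (Z + 6) = -6 + (6 + Z) = Z)
L(D, H) = 4 (L(D, H) = 0 - 1*(-4) = 0 + 4 = 4)
-50 - L(23, 14) = -50 - 1*4 = -50 - 4 = -54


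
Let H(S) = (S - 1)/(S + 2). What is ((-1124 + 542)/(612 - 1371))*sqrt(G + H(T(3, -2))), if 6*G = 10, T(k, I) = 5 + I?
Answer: 194*sqrt(465)/3795 ≈ 1.1023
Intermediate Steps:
G = 5/3 (G = (1/6)*10 = 5/3 ≈ 1.6667)
H(S) = (-1 + S)/(2 + S)
((-1124 + 542)/(612 - 1371))*sqrt(G + H(T(3, -2))) = ((-1124 + 542)/(612 - 1371))*sqrt(5/3 + (-1 + (5 - 2))/(2 + (5 - 2))) = (-582/(-759))*sqrt(5/3 + (-1 + 3)/(2 + 3)) = (-582*(-1/759))*sqrt(5/3 + 2/5) = 194*sqrt(5/3 + (1/5)*2)/253 = 194*sqrt(5/3 + 2/5)/253 = 194*sqrt(31/15)/253 = 194*(sqrt(465)/15)/253 = 194*sqrt(465)/3795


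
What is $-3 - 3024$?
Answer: $-3027$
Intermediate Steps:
$-3 - 3024 = -3027$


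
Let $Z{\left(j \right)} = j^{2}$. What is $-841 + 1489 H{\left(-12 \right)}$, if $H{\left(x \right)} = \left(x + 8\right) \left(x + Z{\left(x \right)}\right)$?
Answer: $-787033$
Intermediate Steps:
$H{\left(x \right)} = \left(8 + x\right) \left(x + x^{2}\right)$ ($H{\left(x \right)} = \left(x + 8\right) \left(x + x^{2}\right) = \left(8 + x\right) \left(x + x^{2}\right)$)
$-841 + 1489 H{\left(-12 \right)} = -841 + 1489 \left(- 12 \left(8 + \left(-12\right)^{2} + 9 \left(-12\right)\right)\right) = -841 + 1489 \left(- 12 \left(8 + 144 - 108\right)\right) = -841 + 1489 \left(\left(-12\right) 44\right) = -841 + 1489 \left(-528\right) = -841 - 786192 = -787033$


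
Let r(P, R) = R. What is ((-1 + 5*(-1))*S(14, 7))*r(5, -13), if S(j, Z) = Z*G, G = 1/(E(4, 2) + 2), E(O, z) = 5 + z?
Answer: 182/3 ≈ 60.667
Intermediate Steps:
G = ⅑ (G = 1/((5 + 2) + 2) = 1/(7 + 2) = 1/9 = ⅑ ≈ 0.11111)
S(j, Z) = Z/9 (S(j, Z) = Z*(⅑) = Z/9)
((-1 + 5*(-1))*S(14, 7))*r(5, -13) = ((-1 + 5*(-1))*((⅑)*7))*(-13) = ((-1 - 5)*(7/9))*(-13) = -6*7/9*(-13) = -14/3*(-13) = 182/3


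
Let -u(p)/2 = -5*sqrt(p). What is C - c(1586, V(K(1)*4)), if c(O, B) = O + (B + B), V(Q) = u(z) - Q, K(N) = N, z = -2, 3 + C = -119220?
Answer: -120801 - 20*I*sqrt(2) ≈ -1.208e+5 - 28.284*I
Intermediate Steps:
C = -119223 (C = -3 - 119220 = -119223)
u(p) = 10*sqrt(p) (u(p) = -(-10)*sqrt(p) = 10*sqrt(p))
V(Q) = -Q + 10*I*sqrt(2) (V(Q) = 10*sqrt(-2) - Q = 10*(I*sqrt(2)) - Q = 10*I*sqrt(2) - Q = -Q + 10*I*sqrt(2))
c(O, B) = O + 2*B
C - c(1586, V(K(1)*4)) = -119223 - (1586 + 2*(-4 + 10*I*sqrt(2))) = -119223 - (1586 + (-8 + 20*I*sqrt(2))) = -119223 - (1578 + 20*I*sqrt(2)) = -119223 + (-1578 - 20*I*sqrt(2)) = -120801 - 20*I*sqrt(2)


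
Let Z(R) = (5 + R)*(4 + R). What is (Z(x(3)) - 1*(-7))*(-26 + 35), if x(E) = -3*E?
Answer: 243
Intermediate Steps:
Z(R) = (4 + R)*(5 + R)
(Z(x(3)) - 1*(-7))*(-26 + 35) = ((20 + (-3*3)**2 + 9*(-3*3)) - 1*(-7))*(-26 + 35) = ((20 + (-9)**2 + 9*(-9)) + 7)*9 = ((20 + 81 - 81) + 7)*9 = (20 + 7)*9 = 27*9 = 243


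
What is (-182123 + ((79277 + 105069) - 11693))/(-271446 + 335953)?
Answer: -9470/64507 ≈ -0.14681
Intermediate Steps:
(-182123 + ((79277 + 105069) - 11693))/(-271446 + 335953) = (-182123 + (184346 - 11693))/64507 = (-182123 + 172653)*(1/64507) = -9470*1/64507 = -9470/64507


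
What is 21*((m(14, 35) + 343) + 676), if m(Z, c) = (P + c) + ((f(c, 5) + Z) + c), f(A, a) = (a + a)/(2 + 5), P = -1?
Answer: 23172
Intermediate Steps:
f(A, a) = 2*a/7 (f(A, a) = (2*a)/7 = (2*a)*(⅐) = 2*a/7)
m(Z, c) = 3/7 + Z + 2*c (m(Z, c) = (-1 + c) + (((2/7)*5 + Z) + c) = (-1 + c) + ((10/7 + Z) + c) = (-1 + c) + (10/7 + Z + c) = 3/7 + Z + 2*c)
21*((m(14, 35) + 343) + 676) = 21*(((3/7 + 14 + 2*35) + 343) + 676) = 21*(((3/7 + 14 + 70) + 343) + 676) = 21*((591/7 + 343) + 676) = 21*(2992/7 + 676) = 21*(7724/7) = 23172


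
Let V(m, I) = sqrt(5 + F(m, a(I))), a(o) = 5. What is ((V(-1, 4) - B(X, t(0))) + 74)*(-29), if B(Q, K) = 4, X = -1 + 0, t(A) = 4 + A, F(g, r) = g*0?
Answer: -2030 - 29*sqrt(5) ≈ -2094.8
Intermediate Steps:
F(g, r) = 0
X = -1
V(m, I) = sqrt(5) (V(m, I) = sqrt(5 + 0) = sqrt(5))
((V(-1, 4) - B(X, t(0))) + 74)*(-29) = ((sqrt(5) - 1*4) + 74)*(-29) = ((sqrt(5) - 4) + 74)*(-29) = ((-4 + sqrt(5)) + 74)*(-29) = (70 + sqrt(5))*(-29) = -2030 - 29*sqrt(5)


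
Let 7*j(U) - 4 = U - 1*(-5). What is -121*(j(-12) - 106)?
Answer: 90145/7 ≈ 12878.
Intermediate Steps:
j(U) = 9/7 + U/7 (j(U) = 4/7 + (U - 1*(-5))/7 = 4/7 + (U + 5)/7 = 4/7 + (5 + U)/7 = 4/7 + (5/7 + U/7) = 9/7 + U/7)
-121*(j(-12) - 106) = -121*((9/7 + (⅐)*(-12)) - 106) = -121*((9/7 - 12/7) - 106) = -121*(-3/7 - 106) = -121*(-745/7) = 90145/7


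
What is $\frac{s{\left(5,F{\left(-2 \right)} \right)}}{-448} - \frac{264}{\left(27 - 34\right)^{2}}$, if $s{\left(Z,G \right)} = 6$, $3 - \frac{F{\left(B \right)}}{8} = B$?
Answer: $- \frac{8469}{1568} \approx -5.4011$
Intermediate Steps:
$F{\left(B \right)} = 24 - 8 B$
$\frac{s{\left(5,F{\left(-2 \right)} \right)}}{-448} - \frac{264}{\left(27 - 34\right)^{2}} = \frac{6}{-448} - \frac{264}{\left(27 - 34\right)^{2}} = 6 \left(- \frac{1}{448}\right) - \frac{264}{\left(-7\right)^{2}} = - \frac{3}{224} - \frac{264}{49} = - \frac{8469}{1568}$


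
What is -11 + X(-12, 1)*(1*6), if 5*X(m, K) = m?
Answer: -127/5 ≈ -25.400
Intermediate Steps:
X(m, K) = m/5
-11 + X(-12, 1)*(1*6) = -11 + ((⅕)*(-12))*(1*6) = -11 - 12/5*6 = -11 - 72/5 = -127/5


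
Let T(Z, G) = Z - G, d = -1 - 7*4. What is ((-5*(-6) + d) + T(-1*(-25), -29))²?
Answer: 3025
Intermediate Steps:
d = -29 (d = -1 - 28 = -29)
((-5*(-6) + d) + T(-1*(-25), -29))² = ((-5*(-6) - 29) + (-1*(-25) - 1*(-29)))² = ((30 - 29) + (25 + 29))² = (1 + 54)² = 55² = 3025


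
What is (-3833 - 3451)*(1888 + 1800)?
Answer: -26863392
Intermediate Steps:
(-3833 - 3451)*(1888 + 1800) = -7284*3688 = -26863392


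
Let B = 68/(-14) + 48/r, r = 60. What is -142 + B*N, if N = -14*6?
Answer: 994/5 ≈ 198.80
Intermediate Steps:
B = -142/35 (B = 68/(-14) + 48/60 = 68*(-1/14) + 48*(1/60) = -34/7 + ⅘ = -142/35 ≈ -4.0571)
N = -84
-142 + B*N = -142 - 142/35*(-84) = -142 + 1704/5 = 994/5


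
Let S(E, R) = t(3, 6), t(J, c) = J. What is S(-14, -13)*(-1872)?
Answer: -5616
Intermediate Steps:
S(E, R) = 3
S(-14, -13)*(-1872) = 3*(-1872) = -5616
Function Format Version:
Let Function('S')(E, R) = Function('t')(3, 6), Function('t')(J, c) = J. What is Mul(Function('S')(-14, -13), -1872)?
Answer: -5616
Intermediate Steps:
Function('S')(E, R) = 3
Mul(Function('S')(-14, -13), -1872) = Mul(3, -1872) = -5616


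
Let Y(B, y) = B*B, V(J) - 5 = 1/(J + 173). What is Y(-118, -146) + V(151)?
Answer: 4512997/324 ≈ 13929.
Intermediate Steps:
V(J) = 5 + 1/(173 + J) (V(J) = 5 + 1/(J + 173) = 5 + 1/(173 + J))
Y(B, y) = B**2
Y(-118, -146) + V(151) = (-118)**2 + (866 + 5*151)/(173 + 151) = 13924 + (866 + 755)/324 = 13924 + (1/324)*1621 = 13924 + 1621/324 = 4512997/324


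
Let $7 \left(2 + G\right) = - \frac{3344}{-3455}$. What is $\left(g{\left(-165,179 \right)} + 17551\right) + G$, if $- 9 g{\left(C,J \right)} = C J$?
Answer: $\frac{1511379052}{72555} \approx 20831.0$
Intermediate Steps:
$g{\left(C,J \right)} = - \frac{C J}{9}$
$G = - \frac{45026}{24185}$ ($G = -2 + \frac{\left(-3344\right) \frac{1}{-3455}}{7} = -2 + \frac{\left(-3344\right) \left(- \frac{1}{3455}\right)}{7} = -2 + \frac{1}{7} \cdot \frac{3344}{3455} = -2 + \frac{3344}{24185} = - \frac{45026}{24185} \approx -1.8617$)
$\left(g{\left(-165,179 \right)} + 17551\right) + G = \left(\left(- \frac{1}{9}\right) \left(-165\right) 179 + 17551\right) - \frac{45026}{24185} = \left(\frac{9845}{3} + 17551\right) - \frac{45026}{24185} = \frac{62498}{3} - \frac{45026}{24185} = \frac{1511379052}{72555}$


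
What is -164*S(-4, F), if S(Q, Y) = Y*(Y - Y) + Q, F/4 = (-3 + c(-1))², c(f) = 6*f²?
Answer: 656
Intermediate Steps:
F = 36 (F = 4*(-3 + 6*(-1)²)² = 4*(-3 + 6*1)² = 4*(-3 + 6)² = 4*3² = 4*9 = 36)
S(Q, Y) = Q (S(Q, Y) = Y*0 + Q = 0 + Q = Q)
-164*S(-4, F) = -164*(-4) = 656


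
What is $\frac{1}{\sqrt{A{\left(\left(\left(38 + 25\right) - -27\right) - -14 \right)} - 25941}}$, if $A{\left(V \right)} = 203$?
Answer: $- \frac{i \sqrt{25738}}{25738} \approx - 0.0062332 i$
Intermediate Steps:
$\frac{1}{\sqrt{A{\left(\left(\left(38 + 25\right) - -27\right) - -14 \right)} - 25941}} = \frac{1}{\sqrt{203 - 25941}} = \frac{1}{\sqrt{-25738}} = \frac{1}{i \sqrt{25738}} = - \frac{i \sqrt{25738}}{25738}$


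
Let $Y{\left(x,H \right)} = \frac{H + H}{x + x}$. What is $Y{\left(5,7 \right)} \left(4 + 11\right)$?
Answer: $21$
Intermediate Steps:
$Y{\left(x,H \right)} = \frac{H}{x}$ ($Y{\left(x,H \right)} = \frac{2 H}{2 x} = 2 H \frac{1}{2 x} = \frac{H}{x}$)
$Y{\left(5,7 \right)} \left(4 + 11\right) = \frac{7}{5} \left(4 + 11\right) = 7 \cdot \frac{1}{5} \cdot 15 = \frac{7}{5} \cdot 15 = 21$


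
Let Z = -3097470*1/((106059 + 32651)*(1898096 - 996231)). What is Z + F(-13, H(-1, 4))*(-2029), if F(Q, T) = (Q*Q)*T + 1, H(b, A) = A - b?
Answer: -21473444533317357/12509769415 ≈ -1.7165e+6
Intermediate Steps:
Z = -309747/12509769415 (Z = -3097470/(138710*901865) = -3097470/125097694150 = -3097470*1/125097694150 = -309747/12509769415 ≈ -2.4760e-5)
F(Q, T) = 1 + T*Q² (F(Q, T) = Q²*T + 1 = T*Q² + 1 = 1 + T*Q²)
Z + F(-13, H(-1, 4))*(-2029) = -309747/12509769415 + (1 + (4 - 1*(-1))*(-13)²)*(-2029) = -309747/12509769415 + (1 + (4 + 1)*169)*(-2029) = -309747/12509769415 + (1 + 5*169)*(-2029) = -309747/12509769415 + (1 + 845)*(-2029) = -309747/12509769415 + 846*(-2029) = -309747/12509769415 - 1716534 = -21473444533317357/12509769415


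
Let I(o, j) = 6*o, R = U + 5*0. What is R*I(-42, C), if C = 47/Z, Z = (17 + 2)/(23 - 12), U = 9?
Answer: -2268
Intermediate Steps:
Z = 19/11 ≈ 1.7273
C = 517/19 (C = 47/(19/11) = 47*(11/19) = 517/19 ≈ 27.211)
R = 9 (R = 9 + 5*0 = 9 + 0 = 9)
R*I(-42, C) = 9*(6*(-42)) = 9*(-252) = -2268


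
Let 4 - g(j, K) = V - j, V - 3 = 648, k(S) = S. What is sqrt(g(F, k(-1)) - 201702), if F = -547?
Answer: 12*I*sqrt(1409) ≈ 450.44*I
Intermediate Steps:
V = 651 (V = 3 + 648 = 651)
g(j, K) = -647 + j (g(j, K) = 4 - (651 - j) = 4 + (-651 + j) = -647 + j)
sqrt(g(F, k(-1)) - 201702) = sqrt((-647 - 547) - 201702) = sqrt(-1194 - 201702) = sqrt(-202896) = 12*I*sqrt(1409)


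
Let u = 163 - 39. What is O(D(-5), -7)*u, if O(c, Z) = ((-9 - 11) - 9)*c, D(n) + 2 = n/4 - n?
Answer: -6293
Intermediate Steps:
D(n) = -2 - 3*n/4 (D(n) = -2 + (n/4 - n) = -2 - 3*n/4)
O(c, Z) = -29*c (O(c, Z) = (-20 - 9)*c = -29*c)
u = 124
O(D(-5), -7)*u = -29*(-2 - ¾*(-5))*124 = -29*(-2 + 15/4)*124 = -29*7/4*124 = -203/4*124 = -6293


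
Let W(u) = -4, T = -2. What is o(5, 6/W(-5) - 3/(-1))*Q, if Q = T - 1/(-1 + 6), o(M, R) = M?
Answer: -11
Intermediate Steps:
Q = -11/5 (Q = -2 - 1/(-1 + 6) = -2 - 1/5 = -2 - 1*⅕ = -2 - ⅕ = -11/5 ≈ -2.2000)
o(5, 6/W(-5) - 3/(-1))*Q = 5*(-11/5) = -11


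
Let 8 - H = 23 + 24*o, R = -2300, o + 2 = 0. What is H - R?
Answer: 2333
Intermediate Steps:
o = -2 (o = -2 + 0 = -2)
H = 33 (H = 8 - (23 + 24*(-2)) = 8 - (23 - 48) = 8 - 1*(-25) = 8 + 25 = 33)
H - R = 33 - 1*(-2300) = 33 + 2300 = 2333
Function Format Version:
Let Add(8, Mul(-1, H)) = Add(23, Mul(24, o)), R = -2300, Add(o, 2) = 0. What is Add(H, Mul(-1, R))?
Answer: 2333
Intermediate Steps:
o = -2 (o = Add(-2, 0) = -2)
H = 33 (H = Add(8, Mul(-1, Add(23, Mul(24, -2)))) = Add(8, Mul(-1, Add(23, -48))) = Add(8, Mul(-1, -25)) = Add(8, 25) = 33)
Add(H, Mul(-1, R)) = Add(33, Mul(-1, -2300)) = Add(33, 2300) = 2333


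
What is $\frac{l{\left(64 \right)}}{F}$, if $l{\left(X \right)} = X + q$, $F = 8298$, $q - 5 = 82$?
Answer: $\frac{151}{8298} \approx 0.018197$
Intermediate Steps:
$q = 87$ ($q = 5 + 82 = 87$)
$l{\left(X \right)} = 87 + X$ ($l{\left(X \right)} = X + 87 = 87 + X$)
$\frac{l{\left(64 \right)}}{F} = \frac{87 + 64}{8298} = 151 \cdot \frac{1}{8298} = \frac{151}{8298}$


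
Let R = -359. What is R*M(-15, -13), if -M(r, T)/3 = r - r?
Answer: 0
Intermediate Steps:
M(r, T) = 0 (M(r, T) = -3*(r - r) = -3*0 = 0)
R*M(-15, -13) = -359*0 = 0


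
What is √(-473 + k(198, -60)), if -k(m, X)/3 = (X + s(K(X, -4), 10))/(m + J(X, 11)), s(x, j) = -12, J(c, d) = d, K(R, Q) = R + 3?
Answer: I*√20615969/209 ≈ 21.725*I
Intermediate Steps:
K(R, Q) = 3 + R
k(m, X) = -3*(-12 + X)/(11 + m) (k(m, X) = -3*(X - 12)/(m + 11) = -3*(-12 + X)/(11 + m))
√(-473 + k(198, -60)) = √(-473 + 3*(12 - 1*(-60))/(11 + 198)) = √(-473 + 3*(12 + 60)/209) = √(-473 + 3*(1/209)*72) = √(-473 + 216/209) = √(-98641/209) = I*√20615969/209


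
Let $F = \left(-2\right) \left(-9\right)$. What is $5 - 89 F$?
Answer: $-1597$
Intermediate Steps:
$F = 18$
$5 - 89 F = 5 - 1602 = -1597$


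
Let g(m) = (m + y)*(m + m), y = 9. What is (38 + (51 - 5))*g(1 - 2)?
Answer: -1344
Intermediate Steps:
g(m) = 2*m*(9 + m) (g(m) = (m + 9)*(m + m) = (9 + m)*(2*m) = 2*m*(9 + m))
(38 + (51 - 5))*g(1 - 2) = (38 + (51 - 5))*(2*(1 - 2)*(9 + (1 - 2))) = (38 + 46)*(2*(-1)*(9 - 1)) = 84*(2*(-1)*8) = 84*(-16) = -1344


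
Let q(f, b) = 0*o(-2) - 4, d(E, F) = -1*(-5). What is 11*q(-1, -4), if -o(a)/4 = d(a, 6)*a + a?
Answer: -44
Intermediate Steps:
d(E, F) = 5
o(a) = -24*a (o(a) = -4*(5*a + a) = -24*a)
q(f, b) = -4 (q(f, b) = 0*(-24*(-2)) - 4 = 0*48 - 4 = 0 - 4 = -4)
11*q(-1, -4) = 11*(-4) = -44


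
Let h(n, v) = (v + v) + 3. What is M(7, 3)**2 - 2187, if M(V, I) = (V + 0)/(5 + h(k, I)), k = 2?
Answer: -8747/4 ≈ -2186.8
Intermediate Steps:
h(n, v) = 3 + 2*v (h(n, v) = 2*v + 3 = 3 + 2*v)
M(V, I) = V/(8 + 2*I) (M(V, I) = (V + 0)/(5 + (3 + 2*I)) = V/(8 + 2*I))
M(7, 3)**2 - 2187 = ((1/2)*7/(4 + 3))**2 - 2187 = ((1/2)*7/7)**2 - 2187 = ((1/2)*7*(1/7))**2 - 2187 = (1/2)**2 - 2187 = 1/4 - 2187 = -8747/4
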